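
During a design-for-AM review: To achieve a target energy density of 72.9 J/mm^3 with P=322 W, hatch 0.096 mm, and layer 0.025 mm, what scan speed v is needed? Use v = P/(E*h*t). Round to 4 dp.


v = 322 / (72.9*0.096*0.025) = 1840.4207 mm/s


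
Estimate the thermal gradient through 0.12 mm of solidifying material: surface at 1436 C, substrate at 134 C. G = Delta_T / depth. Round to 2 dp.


G = (1436-134)/0.12 = 10850.0 C/mm


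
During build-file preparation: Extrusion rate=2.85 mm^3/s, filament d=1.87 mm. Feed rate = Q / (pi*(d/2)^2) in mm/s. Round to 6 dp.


A = pi*(1.87/2)^2 = 2.746459
v = 2.85 / 2.746459 = 1.0377 mm/s


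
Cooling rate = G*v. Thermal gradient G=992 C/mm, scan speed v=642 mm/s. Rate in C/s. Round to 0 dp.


CR = 992 * 642 = 636864 C/s


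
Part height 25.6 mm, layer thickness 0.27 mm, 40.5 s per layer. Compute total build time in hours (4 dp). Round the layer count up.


Layers = ceil(25.6/0.27) = 95
t = 95 * 40.5 / 3600 = 1.0688 hrs


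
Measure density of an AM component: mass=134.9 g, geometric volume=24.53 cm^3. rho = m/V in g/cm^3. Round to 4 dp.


rho = 134.9 / 24.53 = 5.4994 g/cm^3


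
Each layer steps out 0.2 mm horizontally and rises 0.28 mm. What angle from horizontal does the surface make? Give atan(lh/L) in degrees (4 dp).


angle = atan(0.28/0.2) = 54.4623 degrees


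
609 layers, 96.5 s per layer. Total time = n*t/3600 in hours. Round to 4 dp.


t = 609 * 96.5 / 3600 = 16.3246 hrs


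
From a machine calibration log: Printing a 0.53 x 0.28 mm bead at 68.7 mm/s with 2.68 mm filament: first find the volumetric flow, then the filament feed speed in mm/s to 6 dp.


Q = 0.53 * 0.28 * 68.7 = 10.19508 mm^3/s
A_fil = pi*(2.68/2)^2 = 5.64104377 mm^2
v_feed = 10.19508 / 5.64104377 = 1.807304 mm/s


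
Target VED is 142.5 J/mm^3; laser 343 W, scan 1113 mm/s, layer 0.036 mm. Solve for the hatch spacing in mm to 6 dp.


h = 343 / (142.5*1113*0.036) = 0.060073 mm


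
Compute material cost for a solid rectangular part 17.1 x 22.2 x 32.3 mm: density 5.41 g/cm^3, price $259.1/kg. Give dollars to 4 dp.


V = 17.1 * 22.2 * 32.3 = 12261.726 mm^3 = 12.261726 cm^3
Mass = 12.261726 * 5.41 / 1000 = 0.06633594 kg
Cost = 0.06633594 * 259.1 = 17.1876 $


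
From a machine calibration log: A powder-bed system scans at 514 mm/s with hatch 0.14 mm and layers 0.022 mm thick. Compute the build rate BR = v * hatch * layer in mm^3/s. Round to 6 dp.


Rate = 514 * 0.14 * 0.022 = 1.58312 mm^3/s


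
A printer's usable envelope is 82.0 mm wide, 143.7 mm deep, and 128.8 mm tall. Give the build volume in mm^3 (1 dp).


V = 82.0 * 143.7 * 128.8 = 1517701.9 mm^3


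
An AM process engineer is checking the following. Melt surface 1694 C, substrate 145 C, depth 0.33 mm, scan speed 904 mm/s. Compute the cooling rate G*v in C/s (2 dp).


G = (1694-145)/0.33 = 4693.93939394 C/mm
CR = 4693.93939394 * 904 = 4243321.21 C/s


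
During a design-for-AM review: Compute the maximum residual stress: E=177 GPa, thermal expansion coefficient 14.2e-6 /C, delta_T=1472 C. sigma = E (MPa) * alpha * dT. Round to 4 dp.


sigma = 177*1000 * 14.2e-6 * 1472 = 3699.7248 MPa


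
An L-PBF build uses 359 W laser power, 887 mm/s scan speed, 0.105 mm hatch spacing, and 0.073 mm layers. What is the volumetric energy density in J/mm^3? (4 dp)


E = 359 / (887*0.105*0.073) = 52.803 J/mm^3


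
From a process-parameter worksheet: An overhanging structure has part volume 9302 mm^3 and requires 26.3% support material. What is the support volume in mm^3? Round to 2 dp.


V_support = 9302 * 0.263 = 2446.43 mm^3


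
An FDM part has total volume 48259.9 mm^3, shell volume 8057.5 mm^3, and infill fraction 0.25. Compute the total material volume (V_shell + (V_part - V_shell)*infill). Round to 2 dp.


V_infill = (48259.9 - 8057.5) * 0.25 = 10050.6
V_total = 8057.5 + 10050.6 = 18108.1 mm^3


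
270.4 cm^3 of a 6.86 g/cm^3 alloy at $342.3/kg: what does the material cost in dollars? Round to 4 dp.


Mass = 270.4*6.86/1000 = 1.854944 kg
Cost = 1.854944 * 342.3 = 634.9473 $


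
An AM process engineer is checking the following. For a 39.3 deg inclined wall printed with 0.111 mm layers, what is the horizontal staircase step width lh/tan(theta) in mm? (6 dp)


step = 0.111 / tan(39.3) = 0.135615 mm


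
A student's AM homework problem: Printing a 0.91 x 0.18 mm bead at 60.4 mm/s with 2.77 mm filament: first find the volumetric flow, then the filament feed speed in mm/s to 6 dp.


Q = 0.91 * 0.18 * 60.4 = 9.89352 mm^3/s
A_fil = pi*(2.77/2)^2 = 6.02628157 mm^2
v_feed = 9.89352 / 6.02628157 = 1.641729 mm/s


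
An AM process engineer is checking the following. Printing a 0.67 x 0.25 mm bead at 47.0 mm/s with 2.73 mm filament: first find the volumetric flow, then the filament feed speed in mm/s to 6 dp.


Q = 0.67 * 0.25 * 47.0 = 7.8725 mm^3/s
A_fil = pi*(2.73/2)^2 = 5.85349397 mm^2
v_feed = 7.8725 / 5.85349397 = 1.344923 mm/s


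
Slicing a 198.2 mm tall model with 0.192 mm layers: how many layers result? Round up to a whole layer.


Layers = ceil(198.2/0.192) = 1033


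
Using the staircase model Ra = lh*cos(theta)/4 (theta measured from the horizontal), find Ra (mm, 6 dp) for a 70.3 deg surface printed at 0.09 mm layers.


Ra = 0.09 * cos(70.3) / 4 = 0.007585 mm


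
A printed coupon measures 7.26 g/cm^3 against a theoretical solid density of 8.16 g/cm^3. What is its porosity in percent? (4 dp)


Porosity = (1-7.26/8.16)*100 = 11.0294 %


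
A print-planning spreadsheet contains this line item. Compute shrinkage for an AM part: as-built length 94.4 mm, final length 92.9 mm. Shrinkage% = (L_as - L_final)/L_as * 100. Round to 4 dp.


Shrinkage = ((94.4-92.9)/94.4)*100 = 1.589 %


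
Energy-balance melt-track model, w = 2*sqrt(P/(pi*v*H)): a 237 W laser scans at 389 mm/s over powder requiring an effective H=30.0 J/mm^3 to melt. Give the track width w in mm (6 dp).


w = 2*sqrt(237/(pi*389*30.0)) = 0.160803 mm


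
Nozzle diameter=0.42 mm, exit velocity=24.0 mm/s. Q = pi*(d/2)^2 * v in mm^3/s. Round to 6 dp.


A = pi*(0.42/2)^2 = 0.13854424 mm^2
Q = 0.13854424 * 24.0 = 3.325062 mm^3/s


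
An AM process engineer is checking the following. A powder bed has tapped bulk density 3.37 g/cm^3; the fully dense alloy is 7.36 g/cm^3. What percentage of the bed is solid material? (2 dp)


Packing = (3.37/7.36)*100 = 45.79 %


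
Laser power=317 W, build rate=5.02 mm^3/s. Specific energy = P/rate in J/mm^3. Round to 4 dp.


SE = 317 / 5.02 = 63.1474 J/mm^3


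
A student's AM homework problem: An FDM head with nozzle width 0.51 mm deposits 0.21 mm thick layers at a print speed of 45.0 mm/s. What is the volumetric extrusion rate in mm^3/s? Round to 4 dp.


Rate = 0.51 * 0.21 * 45.0 = 4.8195 mm^3/s


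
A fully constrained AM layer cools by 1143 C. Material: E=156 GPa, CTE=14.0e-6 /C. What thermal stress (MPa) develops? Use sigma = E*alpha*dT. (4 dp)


sigma = 156*1000 * 14.0e-6 * 1143 = 2496.312 MPa


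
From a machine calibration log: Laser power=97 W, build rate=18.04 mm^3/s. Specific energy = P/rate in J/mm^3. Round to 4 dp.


SE = 97 / 18.04 = 5.3769 J/mm^3


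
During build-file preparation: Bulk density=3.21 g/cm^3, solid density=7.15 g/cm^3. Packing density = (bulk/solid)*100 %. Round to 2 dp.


Packing = (3.21/7.15)*100 = 44.9 %


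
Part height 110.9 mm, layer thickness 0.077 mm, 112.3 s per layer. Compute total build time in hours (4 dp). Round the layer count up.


Layers = ceil(110.9/0.077) = 1441
t = 1441 * 112.3 / 3600 = 44.9512 hrs


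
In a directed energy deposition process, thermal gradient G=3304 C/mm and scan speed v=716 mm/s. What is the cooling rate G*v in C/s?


CR = 3304 * 716 = 2365664 C/s


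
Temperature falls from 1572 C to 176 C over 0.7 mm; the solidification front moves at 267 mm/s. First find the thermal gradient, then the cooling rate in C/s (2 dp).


G = (1572-176)/0.7 = 1994.28571429 C/mm
CR = 1994.28571429 * 267 = 532474.29 C/s


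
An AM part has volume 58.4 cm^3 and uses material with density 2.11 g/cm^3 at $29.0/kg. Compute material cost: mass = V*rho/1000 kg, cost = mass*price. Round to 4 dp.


Mass = 58.4*2.11/1000 = 0.123224 kg
Cost = 0.123224 * 29.0 = 3.5735 $


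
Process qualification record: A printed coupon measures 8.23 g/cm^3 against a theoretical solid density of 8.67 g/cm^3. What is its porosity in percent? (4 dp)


Porosity = (1-8.23/8.67)*100 = 5.075 %


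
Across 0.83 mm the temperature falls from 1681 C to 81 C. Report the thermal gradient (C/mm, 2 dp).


G = (1681-81)/0.83 = 1927.71 C/mm


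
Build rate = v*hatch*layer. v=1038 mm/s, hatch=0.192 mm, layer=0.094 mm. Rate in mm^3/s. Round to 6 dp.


Rate = 1038 * 0.192 * 0.094 = 18.733824 mm^3/s


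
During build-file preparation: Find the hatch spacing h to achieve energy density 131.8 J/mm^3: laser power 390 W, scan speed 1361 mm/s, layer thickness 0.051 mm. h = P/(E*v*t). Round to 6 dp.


h = 390 / (131.8*1361*0.051) = 0.042631 mm


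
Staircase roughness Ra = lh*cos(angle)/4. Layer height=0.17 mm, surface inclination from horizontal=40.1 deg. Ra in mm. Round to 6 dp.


Ra = 0.17 * cos(40.1) / 4 = 0.032509 mm


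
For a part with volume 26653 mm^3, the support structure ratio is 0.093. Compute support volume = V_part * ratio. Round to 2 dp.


V_support = 26653 * 0.093 = 2478.73 mm^3


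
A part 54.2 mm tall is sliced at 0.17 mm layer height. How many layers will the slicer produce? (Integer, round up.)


Layers = ceil(54.2/0.17) = 319


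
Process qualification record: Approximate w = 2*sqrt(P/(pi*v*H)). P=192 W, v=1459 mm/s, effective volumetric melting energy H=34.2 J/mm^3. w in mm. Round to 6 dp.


w = 2*sqrt(192/(pi*1459*34.2)) = 0.069995 mm


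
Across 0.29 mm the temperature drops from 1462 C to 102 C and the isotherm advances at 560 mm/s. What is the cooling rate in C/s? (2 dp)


G = (1462-102)/0.29 = 4689.65517241 C/mm
CR = 4689.65517241 * 560 = 2626206.9 C/s


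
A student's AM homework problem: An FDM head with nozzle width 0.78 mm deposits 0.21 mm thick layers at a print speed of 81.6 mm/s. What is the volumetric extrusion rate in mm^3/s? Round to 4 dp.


Rate = 0.78 * 0.21 * 81.6 = 13.3661 mm^3/s


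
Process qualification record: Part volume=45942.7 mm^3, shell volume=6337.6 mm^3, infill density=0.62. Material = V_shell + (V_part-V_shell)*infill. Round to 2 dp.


V_infill = (45942.7 - 6337.6) * 0.62 = 24555.16
V_total = 6337.6 + 24555.16 = 30892.76 mm^3


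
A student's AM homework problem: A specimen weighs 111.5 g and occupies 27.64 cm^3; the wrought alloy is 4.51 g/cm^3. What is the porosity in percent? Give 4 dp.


rho_part = 111.5 / 27.64 = 4.03400868 g/cm^3
Porosity = (1 - 4.03400868/4.51)*100 = 10.5541 %


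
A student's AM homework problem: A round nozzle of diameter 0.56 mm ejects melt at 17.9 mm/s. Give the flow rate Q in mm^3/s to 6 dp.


A = pi*(0.56/2)^2 = 0.24630086 mm^2
Q = 0.24630086 * 17.9 = 4.408785 mm^3/s


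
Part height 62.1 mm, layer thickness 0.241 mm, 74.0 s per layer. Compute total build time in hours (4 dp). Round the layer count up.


Layers = ceil(62.1/0.241) = 258
t = 258 * 74.0 / 3600 = 5.3033 hrs


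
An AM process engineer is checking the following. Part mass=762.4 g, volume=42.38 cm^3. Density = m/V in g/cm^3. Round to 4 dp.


rho = 762.4 / 42.38 = 17.9896 g/cm^3


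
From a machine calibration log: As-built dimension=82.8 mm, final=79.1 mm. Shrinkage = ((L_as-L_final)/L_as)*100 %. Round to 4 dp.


Shrinkage = ((82.8-79.1)/82.8)*100 = 4.4686 %


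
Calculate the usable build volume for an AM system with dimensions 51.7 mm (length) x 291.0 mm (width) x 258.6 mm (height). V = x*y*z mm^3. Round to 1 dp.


V = 51.7 * 291.0 * 258.6 = 3890559.4 mm^3


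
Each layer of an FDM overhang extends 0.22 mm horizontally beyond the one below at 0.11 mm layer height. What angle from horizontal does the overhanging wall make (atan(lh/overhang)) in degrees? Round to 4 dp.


angle = atan(0.11/0.22) = 26.5651 degrees


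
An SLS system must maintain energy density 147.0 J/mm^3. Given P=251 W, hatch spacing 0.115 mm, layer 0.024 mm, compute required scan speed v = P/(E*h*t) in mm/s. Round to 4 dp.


v = 251 / (147.0*0.115*0.024) = 618.6533 mm/s


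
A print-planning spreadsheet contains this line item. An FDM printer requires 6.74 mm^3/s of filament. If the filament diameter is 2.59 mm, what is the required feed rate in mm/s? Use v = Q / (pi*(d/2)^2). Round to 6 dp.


A = pi*(2.59/2)^2 = 5.268529
v = 6.74 / 5.268529 = 1.279294 mm/s


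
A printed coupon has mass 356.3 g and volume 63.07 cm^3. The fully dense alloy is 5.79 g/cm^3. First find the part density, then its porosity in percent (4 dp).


rho_part = 356.3 / 63.07 = 5.64927858 g/cm^3
Porosity = (1 - 5.64927858/5.79)*100 = 2.4304 %


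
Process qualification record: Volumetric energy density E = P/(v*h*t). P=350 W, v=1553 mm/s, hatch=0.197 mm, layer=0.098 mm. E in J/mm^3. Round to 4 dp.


E = 350 / (1553*0.197*0.098) = 11.6736 J/mm^3


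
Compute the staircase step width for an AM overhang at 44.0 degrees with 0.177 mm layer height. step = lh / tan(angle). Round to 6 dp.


step = 0.177 / tan(44.0) = 0.183289 mm


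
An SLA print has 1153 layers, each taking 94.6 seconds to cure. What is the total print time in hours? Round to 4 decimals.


t = 1153 * 94.6 / 3600 = 30.2983 hrs


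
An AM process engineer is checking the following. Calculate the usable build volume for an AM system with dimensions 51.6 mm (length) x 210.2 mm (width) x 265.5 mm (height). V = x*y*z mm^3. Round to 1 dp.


V = 51.6 * 210.2 * 265.5 = 2879698.0 mm^3


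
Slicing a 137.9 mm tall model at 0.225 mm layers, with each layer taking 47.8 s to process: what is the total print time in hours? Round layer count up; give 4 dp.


Layers = ceil(137.9/0.225) = 613
t = 613 * 47.8 / 3600 = 8.1393 hrs


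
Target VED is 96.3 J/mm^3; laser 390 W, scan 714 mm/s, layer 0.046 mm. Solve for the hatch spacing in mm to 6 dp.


h = 390 / (96.3*714*0.046) = 0.123305 mm


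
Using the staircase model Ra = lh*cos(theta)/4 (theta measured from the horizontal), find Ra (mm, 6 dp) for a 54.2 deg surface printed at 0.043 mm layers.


Ra = 0.043 * cos(54.2) / 4 = 0.006288 mm


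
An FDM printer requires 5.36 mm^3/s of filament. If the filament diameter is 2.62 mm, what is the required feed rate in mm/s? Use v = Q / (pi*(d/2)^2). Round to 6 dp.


A = pi*(2.62/2)^2 = 5.391287
v = 5.36 / 5.391287 = 0.994197 mm/s


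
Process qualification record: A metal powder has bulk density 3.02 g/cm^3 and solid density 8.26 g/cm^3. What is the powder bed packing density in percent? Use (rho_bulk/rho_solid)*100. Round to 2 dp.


Packing = (3.02/8.26)*100 = 36.56 %


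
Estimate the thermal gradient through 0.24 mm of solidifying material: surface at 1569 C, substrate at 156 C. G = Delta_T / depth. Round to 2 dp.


G = (1569-156)/0.24 = 5887.5 C/mm


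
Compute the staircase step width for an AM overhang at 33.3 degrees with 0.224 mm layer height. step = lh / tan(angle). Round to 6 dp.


step = 0.224 / tan(33.3) = 0.341007 mm


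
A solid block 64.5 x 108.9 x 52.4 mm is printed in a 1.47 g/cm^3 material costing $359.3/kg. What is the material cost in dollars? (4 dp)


V = 64.5 * 108.9 * 52.4 = 368060.22 mm^3 = 368.06022 cm^3
Mass = 368.06022 * 1.47 / 1000 = 0.54104852 kg
Cost = 0.54104852 * 359.3 = 194.3987 $


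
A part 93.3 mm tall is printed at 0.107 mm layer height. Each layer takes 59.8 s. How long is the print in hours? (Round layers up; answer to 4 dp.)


Layers = ceil(93.3/0.107) = 872
t = 872 * 59.8 / 3600 = 14.4849 hrs


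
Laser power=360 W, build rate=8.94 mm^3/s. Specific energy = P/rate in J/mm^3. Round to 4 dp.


SE = 360 / 8.94 = 40.2685 J/mm^3


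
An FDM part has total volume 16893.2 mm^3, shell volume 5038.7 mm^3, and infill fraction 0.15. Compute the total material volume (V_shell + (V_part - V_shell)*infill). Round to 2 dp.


V_infill = (16893.2 - 5038.7) * 0.15 = 1778.18
V_total = 5038.7 + 1778.18 = 6816.88 mm^3


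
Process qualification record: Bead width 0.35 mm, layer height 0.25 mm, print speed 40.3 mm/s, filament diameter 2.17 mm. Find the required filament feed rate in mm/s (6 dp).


Q = 0.35 * 0.25 * 40.3 = 3.52625 mm^3/s
A_fil = pi*(2.17/2)^2 = 3.69836141 mm^2
v_feed = 3.52625 / 3.69836141 = 0.953463 mm/s


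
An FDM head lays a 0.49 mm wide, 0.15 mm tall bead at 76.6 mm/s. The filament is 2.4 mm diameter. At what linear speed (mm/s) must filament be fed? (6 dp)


Q = 0.49 * 0.15 * 76.6 = 5.6301 mm^3/s
A_fil = pi*(2.4/2)^2 = 4.52389342 mm^2
v_feed = 5.6301 / 4.52389342 = 1.244525 mm/s


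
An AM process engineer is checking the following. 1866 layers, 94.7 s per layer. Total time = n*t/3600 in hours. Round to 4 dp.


t = 1866 * 94.7 / 3600 = 49.0862 hrs


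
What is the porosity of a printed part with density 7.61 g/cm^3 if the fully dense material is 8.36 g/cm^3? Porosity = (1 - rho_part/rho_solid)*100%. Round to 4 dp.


Porosity = (1-7.61/8.36)*100 = 8.9713 %


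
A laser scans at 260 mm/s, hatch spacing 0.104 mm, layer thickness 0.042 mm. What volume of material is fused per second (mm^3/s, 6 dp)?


Rate = 260 * 0.104 * 0.042 = 1.13568 mm^3/s


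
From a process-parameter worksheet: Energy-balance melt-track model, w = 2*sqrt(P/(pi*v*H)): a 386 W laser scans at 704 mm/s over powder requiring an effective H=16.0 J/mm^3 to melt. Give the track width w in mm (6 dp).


w = 2*sqrt(386/(pi*704*16.0)) = 0.208883 mm


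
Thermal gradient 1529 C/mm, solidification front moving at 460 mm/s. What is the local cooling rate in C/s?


CR = 1529 * 460 = 703340 C/s


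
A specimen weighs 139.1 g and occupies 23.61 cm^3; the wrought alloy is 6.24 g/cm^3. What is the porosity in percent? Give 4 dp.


rho_part = 139.1 / 23.61 = 5.89157137 g/cm^3
Porosity = (1 - 5.89157137/6.24)*100 = 5.5838 %


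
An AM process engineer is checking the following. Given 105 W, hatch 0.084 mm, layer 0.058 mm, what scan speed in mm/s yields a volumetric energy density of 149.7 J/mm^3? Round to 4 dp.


v = 105 / (149.7*0.084*0.058) = 143.9661 mm/s


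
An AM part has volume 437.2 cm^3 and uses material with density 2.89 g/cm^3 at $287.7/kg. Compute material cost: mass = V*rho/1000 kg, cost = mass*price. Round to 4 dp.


Mass = 437.2*2.89/1000 = 1.263508 kg
Cost = 1.263508 * 287.7 = 363.5113 $


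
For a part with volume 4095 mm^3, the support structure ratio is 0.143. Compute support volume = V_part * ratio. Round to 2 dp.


V_support = 4095 * 0.143 = 585.59 mm^3


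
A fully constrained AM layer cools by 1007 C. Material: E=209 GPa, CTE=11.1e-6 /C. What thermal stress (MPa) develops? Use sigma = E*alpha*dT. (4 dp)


sigma = 209*1000 * 11.1e-6 * 1007 = 2336.1393 MPa


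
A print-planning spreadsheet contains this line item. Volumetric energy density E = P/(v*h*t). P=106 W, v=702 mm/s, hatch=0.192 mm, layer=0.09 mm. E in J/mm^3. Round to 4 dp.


E = 106 / (702*0.192*0.09) = 8.7383 J/mm^3


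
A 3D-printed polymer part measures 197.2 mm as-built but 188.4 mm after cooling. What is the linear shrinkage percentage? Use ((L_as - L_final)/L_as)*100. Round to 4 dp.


Shrinkage = ((197.2-188.4)/197.2)*100 = 4.4625 %


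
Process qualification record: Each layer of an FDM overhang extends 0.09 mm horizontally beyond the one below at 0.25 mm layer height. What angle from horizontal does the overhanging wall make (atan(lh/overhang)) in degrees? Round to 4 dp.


angle = atan(0.25/0.09) = 70.2011 degrees


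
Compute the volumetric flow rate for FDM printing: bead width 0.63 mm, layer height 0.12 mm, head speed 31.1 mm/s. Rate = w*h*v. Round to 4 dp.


Rate = 0.63 * 0.12 * 31.1 = 2.3512 mm^3/s


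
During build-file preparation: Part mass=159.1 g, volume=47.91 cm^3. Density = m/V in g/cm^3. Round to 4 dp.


rho = 159.1 / 47.91 = 3.3208 g/cm^3


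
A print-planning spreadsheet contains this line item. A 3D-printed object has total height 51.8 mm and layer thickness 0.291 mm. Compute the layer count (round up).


Layers = ceil(51.8/0.291) = 179


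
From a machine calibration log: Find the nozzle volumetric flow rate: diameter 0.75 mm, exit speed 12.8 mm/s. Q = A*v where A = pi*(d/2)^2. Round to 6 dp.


A = pi*(0.75/2)^2 = 0.44178647 mm^2
Q = 0.44178647 * 12.8 = 5.654867 mm^3/s


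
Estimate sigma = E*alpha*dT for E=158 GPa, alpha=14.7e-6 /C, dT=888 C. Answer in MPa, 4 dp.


sigma = 158*1000 * 14.7e-6 * 888 = 2062.4688 MPa


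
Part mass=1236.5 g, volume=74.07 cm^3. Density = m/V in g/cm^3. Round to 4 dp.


rho = 1236.5 / 74.07 = 16.6937 g/cm^3


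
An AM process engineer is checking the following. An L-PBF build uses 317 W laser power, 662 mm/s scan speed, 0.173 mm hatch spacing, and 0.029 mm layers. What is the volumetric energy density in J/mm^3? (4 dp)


E = 317 / (662*0.173*0.029) = 95.4459 J/mm^3


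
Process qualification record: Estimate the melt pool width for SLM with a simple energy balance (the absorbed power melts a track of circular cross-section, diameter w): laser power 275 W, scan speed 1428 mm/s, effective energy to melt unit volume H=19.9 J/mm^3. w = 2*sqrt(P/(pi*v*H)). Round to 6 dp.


w = 2*sqrt(275/(pi*1428*19.9)) = 0.111002 mm


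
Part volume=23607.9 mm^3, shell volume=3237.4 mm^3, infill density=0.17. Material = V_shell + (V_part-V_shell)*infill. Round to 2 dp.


V_infill = (23607.9 - 3237.4) * 0.17 = 3462.99
V_total = 3237.4 + 3462.99 = 6700.39 mm^3


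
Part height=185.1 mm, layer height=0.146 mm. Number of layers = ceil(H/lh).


Layers = ceil(185.1/0.146) = 1268


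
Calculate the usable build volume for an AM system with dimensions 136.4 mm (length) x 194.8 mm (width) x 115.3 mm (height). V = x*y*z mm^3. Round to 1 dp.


V = 136.4 * 194.8 * 115.3 = 3063604.0 mm^3


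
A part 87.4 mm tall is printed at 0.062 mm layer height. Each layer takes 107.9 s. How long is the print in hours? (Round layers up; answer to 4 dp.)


Layers = ceil(87.4/0.062) = 1410
t = 1410 * 107.9 / 3600 = 42.2608 hrs


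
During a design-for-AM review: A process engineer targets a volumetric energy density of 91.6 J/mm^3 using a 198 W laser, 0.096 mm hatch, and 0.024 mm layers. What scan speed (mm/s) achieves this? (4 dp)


v = 198 / (91.6*0.096*0.024) = 938.1823 mm/s


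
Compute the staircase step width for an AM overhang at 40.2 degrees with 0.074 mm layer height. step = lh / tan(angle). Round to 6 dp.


step = 0.074 / tan(40.2) = 0.087567 mm


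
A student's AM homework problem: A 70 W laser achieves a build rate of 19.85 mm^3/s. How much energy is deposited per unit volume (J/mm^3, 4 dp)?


SE = 70 / 19.85 = 3.5264 J/mm^3


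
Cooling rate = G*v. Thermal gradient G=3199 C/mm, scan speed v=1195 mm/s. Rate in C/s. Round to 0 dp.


CR = 3199 * 1195 = 3822805 C/s


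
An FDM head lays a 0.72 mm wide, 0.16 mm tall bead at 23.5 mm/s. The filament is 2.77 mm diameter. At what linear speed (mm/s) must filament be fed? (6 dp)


Q = 0.72 * 0.16 * 23.5 = 2.7072 mm^3/s
A_fil = pi*(2.77/2)^2 = 6.02628157 mm^2
v_feed = 2.7072 / 6.02628157 = 0.449232 mm/s


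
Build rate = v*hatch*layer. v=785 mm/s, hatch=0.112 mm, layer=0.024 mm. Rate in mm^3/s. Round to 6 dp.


Rate = 785 * 0.112 * 0.024 = 2.11008 mm^3/s


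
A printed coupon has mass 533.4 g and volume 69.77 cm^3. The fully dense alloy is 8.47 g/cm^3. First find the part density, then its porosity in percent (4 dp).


rho_part = 533.4 / 69.77 = 7.64511968 g/cm^3
Porosity = (1 - 7.64511968/8.47)*100 = 9.7388 %


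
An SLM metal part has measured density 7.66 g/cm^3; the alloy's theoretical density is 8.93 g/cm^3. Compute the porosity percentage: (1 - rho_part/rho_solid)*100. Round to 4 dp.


Porosity = (1-7.66/8.93)*100 = 14.2217 %


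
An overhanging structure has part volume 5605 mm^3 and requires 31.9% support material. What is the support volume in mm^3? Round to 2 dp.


V_support = 5605 * 0.319 = 1788.0 mm^3


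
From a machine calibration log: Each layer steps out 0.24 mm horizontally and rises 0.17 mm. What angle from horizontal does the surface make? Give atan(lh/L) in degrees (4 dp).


angle = atan(0.17/0.24) = 35.3112 degrees


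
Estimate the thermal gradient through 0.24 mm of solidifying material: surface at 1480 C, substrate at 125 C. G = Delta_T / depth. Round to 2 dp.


G = (1480-125)/0.24 = 5645.83 C/mm


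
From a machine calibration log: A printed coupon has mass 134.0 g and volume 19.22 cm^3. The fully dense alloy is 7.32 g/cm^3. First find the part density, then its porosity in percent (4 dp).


rho_part = 134.0 / 19.22 = 6.97190427 g/cm^3
Porosity = (1 - 6.97190427/7.32)*100 = 4.7554 %


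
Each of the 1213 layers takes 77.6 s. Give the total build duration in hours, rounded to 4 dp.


t = 1213 * 77.6 / 3600 = 26.1469 hrs


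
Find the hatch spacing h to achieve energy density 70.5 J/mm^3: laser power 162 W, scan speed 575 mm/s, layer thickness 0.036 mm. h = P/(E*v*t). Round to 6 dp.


h = 162 / (70.5*575*0.036) = 0.111008 mm


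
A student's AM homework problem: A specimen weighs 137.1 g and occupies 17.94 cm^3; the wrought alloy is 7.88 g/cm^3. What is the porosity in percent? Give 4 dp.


rho_part = 137.1 / 17.94 = 7.64214047 g/cm^3
Porosity = (1 - 7.64214047/7.88)*100 = 3.0185 %


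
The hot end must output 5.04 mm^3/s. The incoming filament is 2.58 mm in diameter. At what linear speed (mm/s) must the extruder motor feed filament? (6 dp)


A = pi*(2.58/2)^2 = 5.227924
v = 5.04 / 5.227924 = 0.964054 mm/s


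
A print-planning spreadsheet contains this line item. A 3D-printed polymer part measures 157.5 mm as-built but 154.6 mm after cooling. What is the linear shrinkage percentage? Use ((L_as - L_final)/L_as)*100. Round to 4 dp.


Shrinkage = ((157.5-154.6)/157.5)*100 = 1.8413 %


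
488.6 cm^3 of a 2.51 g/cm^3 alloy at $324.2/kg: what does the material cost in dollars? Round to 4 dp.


Mass = 488.6*2.51/1000 = 1.226386 kg
Cost = 1.226386 * 324.2 = 397.5943 $


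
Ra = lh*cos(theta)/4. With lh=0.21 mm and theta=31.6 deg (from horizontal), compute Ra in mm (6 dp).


Ra = 0.21 * cos(31.6) / 4 = 0.044716 mm


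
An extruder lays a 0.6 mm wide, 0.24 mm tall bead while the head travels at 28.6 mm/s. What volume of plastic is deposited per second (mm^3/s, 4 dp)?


Rate = 0.6 * 0.24 * 28.6 = 4.1184 mm^3/s


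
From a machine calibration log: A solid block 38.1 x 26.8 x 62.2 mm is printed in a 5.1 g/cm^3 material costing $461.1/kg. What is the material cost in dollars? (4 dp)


V = 38.1 * 26.8 * 62.2 = 63511.176 mm^3 = 63.511176 cm^3
Mass = 63.511176 * 5.1 / 1000 = 0.323907 kg
Cost = 0.323907 * 461.1 = 149.3535 $


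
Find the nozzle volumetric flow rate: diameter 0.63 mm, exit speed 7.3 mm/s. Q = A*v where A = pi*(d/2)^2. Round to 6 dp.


A = pi*(0.63/2)^2 = 0.31172453 mm^2
Q = 0.31172453 * 7.3 = 2.275589 mm^3/s


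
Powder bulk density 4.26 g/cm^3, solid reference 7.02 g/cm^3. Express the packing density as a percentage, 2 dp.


Packing = (4.26/7.02)*100 = 60.68 %


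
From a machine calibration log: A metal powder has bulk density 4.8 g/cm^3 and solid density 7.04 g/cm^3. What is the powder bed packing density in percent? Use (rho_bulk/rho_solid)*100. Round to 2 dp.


Packing = (4.8/7.04)*100 = 68.18 %


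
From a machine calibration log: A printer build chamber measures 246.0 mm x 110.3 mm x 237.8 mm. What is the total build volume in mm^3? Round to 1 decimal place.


V = 246.0 * 110.3 * 237.8 = 6452417.6 mm^3


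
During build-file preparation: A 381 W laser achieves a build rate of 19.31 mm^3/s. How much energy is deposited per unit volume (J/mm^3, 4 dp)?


SE = 381 / 19.31 = 19.7307 J/mm^3


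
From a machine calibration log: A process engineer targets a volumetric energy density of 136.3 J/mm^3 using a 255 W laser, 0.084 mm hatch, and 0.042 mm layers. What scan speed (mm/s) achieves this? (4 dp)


v = 255 / (136.3*0.084*0.042) = 530.2928 mm/s


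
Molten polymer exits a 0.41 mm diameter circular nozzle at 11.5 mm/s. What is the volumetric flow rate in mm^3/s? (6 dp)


A = pi*(0.41/2)^2 = 0.13202543 mm^2
Q = 0.13202543 * 11.5 = 1.518292 mm^3/s


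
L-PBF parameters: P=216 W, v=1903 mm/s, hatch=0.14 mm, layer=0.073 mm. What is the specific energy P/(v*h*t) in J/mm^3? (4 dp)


Build rate = 1903 * 0.14 * 0.073 = 19.44866 mm^3/s
SE = 216 / 19.44866 = 11.1062 J/mm^3


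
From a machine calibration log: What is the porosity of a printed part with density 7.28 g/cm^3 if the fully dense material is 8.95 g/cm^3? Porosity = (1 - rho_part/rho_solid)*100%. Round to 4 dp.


Porosity = (1-7.28/8.95)*100 = 18.6592 %


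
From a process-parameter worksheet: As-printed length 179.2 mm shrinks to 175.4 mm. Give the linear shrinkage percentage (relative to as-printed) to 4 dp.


Shrinkage = ((179.2-175.4)/179.2)*100 = 2.1205 %


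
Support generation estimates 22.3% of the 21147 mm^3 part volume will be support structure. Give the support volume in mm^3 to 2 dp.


V_support = 21147 * 0.223 = 4715.78 mm^3


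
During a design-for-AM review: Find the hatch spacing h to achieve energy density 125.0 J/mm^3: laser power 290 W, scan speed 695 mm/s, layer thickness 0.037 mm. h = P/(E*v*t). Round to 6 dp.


h = 290 / (125.0*695*0.037) = 0.09022 mm


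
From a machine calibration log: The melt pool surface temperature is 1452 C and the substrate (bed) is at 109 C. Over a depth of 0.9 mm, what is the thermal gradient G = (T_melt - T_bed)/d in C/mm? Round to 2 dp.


G = (1452-109)/0.9 = 1492.22 C/mm


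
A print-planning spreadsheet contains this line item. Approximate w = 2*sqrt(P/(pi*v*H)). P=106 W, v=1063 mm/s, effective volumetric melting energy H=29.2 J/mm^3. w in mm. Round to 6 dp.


w = 2*sqrt(106/(pi*1063*29.2)) = 0.06594 mm


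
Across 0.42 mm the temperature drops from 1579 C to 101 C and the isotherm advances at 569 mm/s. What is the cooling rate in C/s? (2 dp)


G = (1579-101)/0.42 = 3519.04761905 C/mm
CR = 3519.04761905 * 569 = 2002338.1 C/s


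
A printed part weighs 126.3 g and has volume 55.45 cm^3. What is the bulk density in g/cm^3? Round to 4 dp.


rho = 126.3 / 55.45 = 2.2777 g/cm^3


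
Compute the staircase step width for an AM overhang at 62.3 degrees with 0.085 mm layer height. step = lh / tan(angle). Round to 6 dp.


step = 0.085 / tan(62.3) = 0.044626 mm


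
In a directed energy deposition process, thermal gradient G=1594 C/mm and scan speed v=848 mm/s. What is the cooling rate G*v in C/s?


CR = 1594 * 848 = 1351712 C/s


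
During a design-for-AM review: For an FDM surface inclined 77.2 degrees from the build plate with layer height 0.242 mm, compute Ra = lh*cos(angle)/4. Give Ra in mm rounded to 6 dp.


Ra = 0.242 * cos(77.2) / 4 = 0.013404 mm


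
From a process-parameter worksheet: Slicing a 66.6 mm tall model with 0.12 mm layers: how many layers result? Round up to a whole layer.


Layers = ceil(66.6/0.12) = 555


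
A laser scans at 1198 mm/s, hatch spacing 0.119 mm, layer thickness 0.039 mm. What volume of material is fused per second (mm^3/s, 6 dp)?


Rate = 1198 * 0.119 * 0.039 = 5.559918 mm^3/s


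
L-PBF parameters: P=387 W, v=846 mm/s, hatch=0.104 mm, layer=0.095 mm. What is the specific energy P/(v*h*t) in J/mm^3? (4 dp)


Build rate = 846 * 0.104 * 0.095 = 8.35848 mm^3/s
SE = 387 / 8.35848 = 46.3003 J/mm^3


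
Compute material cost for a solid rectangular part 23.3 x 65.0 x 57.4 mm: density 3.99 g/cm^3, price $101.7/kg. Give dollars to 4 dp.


V = 23.3 * 65.0 * 57.4 = 86932.3 mm^3 = 86.9323 cm^3
Mass = 86.9323 * 3.99 / 1000 = 0.34685988 kg
Cost = 0.34685988 * 101.7 = 35.2756 $


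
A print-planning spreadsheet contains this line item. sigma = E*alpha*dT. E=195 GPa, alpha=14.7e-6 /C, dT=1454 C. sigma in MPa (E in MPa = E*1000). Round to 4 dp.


sigma = 195*1000 * 14.7e-6 * 1454 = 4167.891 MPa


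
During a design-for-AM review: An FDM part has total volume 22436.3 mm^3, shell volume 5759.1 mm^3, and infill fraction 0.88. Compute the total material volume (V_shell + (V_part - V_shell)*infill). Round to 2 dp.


V_infill = (22436.3 - 5759.1) * 0.88 = 14675.94
V_total = 5759.1 + 14675.94 = 20435.04 mm^3


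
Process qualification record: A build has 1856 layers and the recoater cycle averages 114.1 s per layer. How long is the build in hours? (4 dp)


t = 1856 * 114.1 / 3600 = 58.8249 hrs


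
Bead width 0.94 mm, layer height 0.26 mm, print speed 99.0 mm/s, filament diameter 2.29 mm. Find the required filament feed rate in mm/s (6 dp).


Q = 0.94 * 0.26 * 99.0 = 24.1956 mm^3/s
A_fil = pi*(2.29/2)^2 = 4.11870651 mm^2
v_feed = 24.1956 / 4.11870651 = 5.874563 mm/s


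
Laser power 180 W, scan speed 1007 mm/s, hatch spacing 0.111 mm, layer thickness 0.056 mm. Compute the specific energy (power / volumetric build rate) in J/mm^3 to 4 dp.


Build rate = 1007 * 0.111 * 0.056 = 6.259512 mm^3/s
SE = 180 / 6.259512 = 28.7562 J/mm^3


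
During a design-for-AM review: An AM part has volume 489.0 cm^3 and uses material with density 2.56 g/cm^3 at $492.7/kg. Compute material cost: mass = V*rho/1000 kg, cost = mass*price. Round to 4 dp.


Mass = 489.0*2.56/1000 = 1.25184 kg
Cost = 1.25184 * 492.7 = 616.7816 $


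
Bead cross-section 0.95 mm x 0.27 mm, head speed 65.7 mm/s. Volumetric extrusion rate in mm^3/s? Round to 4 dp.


Rate = 0.95 * 0.27 * 65.7 = 16.8521 mm^3/s


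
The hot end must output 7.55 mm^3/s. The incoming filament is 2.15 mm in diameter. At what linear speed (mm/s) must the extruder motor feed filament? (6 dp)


A = pi*(2.15/2)^2 = 3.630503
v = 7.55 / 3.630503 = 2.079602 mm/s


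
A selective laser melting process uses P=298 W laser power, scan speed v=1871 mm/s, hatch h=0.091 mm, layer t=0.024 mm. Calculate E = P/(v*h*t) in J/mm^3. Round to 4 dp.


E = 298 / (1871*0.091*0.024) = 72.9273 J/mm^3


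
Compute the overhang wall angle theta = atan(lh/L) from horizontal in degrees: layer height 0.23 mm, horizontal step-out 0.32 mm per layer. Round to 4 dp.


angle = atan(0.23/0.32) = 35.7067 degrees


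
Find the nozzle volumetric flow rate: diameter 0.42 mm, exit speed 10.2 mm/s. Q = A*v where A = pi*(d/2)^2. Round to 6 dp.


A = pi*(0.42/2)^2 = 0.13854424 mm^2
Q = 0.13854424 * 10.2 = 1.413151 mm^3/s


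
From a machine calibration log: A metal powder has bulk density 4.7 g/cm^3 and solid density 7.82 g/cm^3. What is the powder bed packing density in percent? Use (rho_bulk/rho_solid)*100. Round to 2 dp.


Packing = (4.7/7.82)*100 = 60.1 %


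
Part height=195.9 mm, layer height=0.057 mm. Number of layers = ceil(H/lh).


Layers = ceil(195.9/0.057) = 3437


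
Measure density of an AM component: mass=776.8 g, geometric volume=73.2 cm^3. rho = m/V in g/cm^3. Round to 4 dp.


rho = 776.8 / 73.2 = 10.612 g/cm^3


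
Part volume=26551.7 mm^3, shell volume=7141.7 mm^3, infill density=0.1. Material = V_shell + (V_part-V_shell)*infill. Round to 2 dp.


V_infill = (26551.7 - 7141.7) * 0.1 = 1941.0
V_total = 7141.7 + 1941.0 = 9082.7 mm^3


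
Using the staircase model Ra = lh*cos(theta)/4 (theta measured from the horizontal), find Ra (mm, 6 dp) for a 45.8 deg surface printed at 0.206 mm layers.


Ra = 0.206 * cos(45.8) / 4 = 0.035904 mm


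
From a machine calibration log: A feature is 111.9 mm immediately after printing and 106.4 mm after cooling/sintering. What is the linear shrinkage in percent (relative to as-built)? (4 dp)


Shrinkage = ((111.9-106.4)/111.9)*100 = 4.9151 %


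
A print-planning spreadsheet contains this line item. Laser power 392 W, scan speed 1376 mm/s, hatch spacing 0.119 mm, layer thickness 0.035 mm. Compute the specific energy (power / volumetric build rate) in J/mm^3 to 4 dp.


Build rate = 1376 * 0.119 * 0.035 = 5.73104 mm^3/s
SE = 392 / 5.73104 = 68.3995 J/mm^3


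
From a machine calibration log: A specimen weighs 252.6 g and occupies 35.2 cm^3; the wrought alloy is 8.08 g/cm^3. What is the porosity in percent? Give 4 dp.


rho_part = 252.6 / 35.2 = 7.17613636 g/cm^3
Porosity = (1 - 7.17613636/8.08)*100 = 11.1864 %


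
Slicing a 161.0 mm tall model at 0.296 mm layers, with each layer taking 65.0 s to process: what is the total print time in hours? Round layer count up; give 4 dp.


Layers = ceil(161.0/0.296) = 544
t = 544 * 65.0 / 3600 = 9.8222 hrs


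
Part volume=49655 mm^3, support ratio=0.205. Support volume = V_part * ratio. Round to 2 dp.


V_support = 49655 * 0.205 = 10179.28 mm^3


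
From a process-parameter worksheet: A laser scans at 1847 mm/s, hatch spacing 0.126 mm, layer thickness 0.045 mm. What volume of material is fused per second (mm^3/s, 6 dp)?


Rate = 1847 * 0.126 * 0.045 = 10.47249 mm^3/s


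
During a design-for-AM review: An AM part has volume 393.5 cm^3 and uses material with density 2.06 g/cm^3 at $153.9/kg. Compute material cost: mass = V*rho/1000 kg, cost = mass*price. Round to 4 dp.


Mass = 393.5*2.06/1000 = 0.81061 kg
Cost = 0.81061 * 153.9 = 124.7529 $


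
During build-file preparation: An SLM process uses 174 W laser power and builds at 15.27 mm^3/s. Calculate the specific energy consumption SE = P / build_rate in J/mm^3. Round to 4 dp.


SE = 174 / 15.27 = 11.3949 J/mm^3


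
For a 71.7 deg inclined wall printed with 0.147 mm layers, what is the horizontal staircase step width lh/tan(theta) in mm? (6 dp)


step = 0.147 / tan(71.7) = 0.048616 mm


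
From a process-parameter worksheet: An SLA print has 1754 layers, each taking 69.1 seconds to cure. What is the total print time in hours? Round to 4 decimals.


t = 1754 * 69.1 / 3600 = 33.6671 hrs


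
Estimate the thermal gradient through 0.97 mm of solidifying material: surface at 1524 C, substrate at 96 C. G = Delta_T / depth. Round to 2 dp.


G = (1524-96)/0.97 = 1472.16 C/mm


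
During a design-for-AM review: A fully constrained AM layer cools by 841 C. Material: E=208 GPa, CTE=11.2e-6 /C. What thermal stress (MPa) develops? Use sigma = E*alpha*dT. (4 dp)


sigma = 208*1000 * 11.2e-6 * 841 = 1959.1936 MPa


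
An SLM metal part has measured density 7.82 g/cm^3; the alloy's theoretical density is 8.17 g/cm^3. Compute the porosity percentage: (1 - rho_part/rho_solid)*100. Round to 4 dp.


Porosity = (1-7.82/8.17)*100 = 4.284 %


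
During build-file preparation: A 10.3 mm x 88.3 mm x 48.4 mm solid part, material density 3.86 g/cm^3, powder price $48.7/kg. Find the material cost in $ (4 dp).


V = 10.3 * 88.3 * 48.4 = 44019.316 mm^3 = 44.019316 cm^3
Mass = 44.019316 * 3.86 / 1000 = 0.16991456 kg
Cost = 0.16991456 * 48.7 = 8.2748 $


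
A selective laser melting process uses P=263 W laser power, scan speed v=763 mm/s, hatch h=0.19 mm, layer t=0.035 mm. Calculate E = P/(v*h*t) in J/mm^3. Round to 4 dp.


E = 263 / (763*0.19*0.035) = 51.8334 J/mm^3


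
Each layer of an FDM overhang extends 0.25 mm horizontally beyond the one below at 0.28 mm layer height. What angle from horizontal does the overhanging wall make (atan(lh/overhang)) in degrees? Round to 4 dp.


angle = atan(0.28/0.25) = 48.2397 degrees


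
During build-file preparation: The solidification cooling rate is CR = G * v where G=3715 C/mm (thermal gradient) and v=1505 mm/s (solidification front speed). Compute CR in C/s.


CR = 3715 * 1505 = 5591075 C/s


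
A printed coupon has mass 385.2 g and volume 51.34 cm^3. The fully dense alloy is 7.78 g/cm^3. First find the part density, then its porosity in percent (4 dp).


rho_part = 385.2 / 51.34 = 7.5029217 g/cm^3
Porosity = (1 - 7.5029217/7.78)*100 = 3.5614 %
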